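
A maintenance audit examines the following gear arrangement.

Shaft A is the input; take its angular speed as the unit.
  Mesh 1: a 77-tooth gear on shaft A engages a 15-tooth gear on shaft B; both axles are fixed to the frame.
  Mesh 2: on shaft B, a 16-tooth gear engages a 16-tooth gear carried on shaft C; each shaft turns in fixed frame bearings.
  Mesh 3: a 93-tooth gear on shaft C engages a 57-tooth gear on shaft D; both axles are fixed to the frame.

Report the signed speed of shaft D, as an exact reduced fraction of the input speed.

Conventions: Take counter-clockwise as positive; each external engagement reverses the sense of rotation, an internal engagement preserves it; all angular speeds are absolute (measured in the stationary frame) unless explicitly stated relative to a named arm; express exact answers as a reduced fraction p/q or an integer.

3-mesh fixed-axis compound train (all bearings frame-fixed)
mesh 1 [77T→15T]: |ω|/ω_in = 1×77/15 = 77/15, sense flips to −
mesh 2 [16T→16T]: |ω|/ω_in = (77/15)×16/16 = 77/15, sense flips to +
mesh 3 [93T→57T]: |ω|/ω_in = (77/15)×93/57 = 2387/285, sense flips to −
signed output speed (× input speed) = -2387/285

-2387/285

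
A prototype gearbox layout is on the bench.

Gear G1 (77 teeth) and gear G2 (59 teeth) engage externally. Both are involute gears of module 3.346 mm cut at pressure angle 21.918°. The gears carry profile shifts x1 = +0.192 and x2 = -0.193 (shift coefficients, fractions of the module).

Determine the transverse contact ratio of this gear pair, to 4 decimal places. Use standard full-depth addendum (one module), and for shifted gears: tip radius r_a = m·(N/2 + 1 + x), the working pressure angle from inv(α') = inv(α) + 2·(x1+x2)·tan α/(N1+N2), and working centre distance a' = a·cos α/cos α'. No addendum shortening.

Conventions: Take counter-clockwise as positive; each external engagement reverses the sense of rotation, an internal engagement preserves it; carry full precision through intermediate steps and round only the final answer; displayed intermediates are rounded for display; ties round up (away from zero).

1.6993

class = single-mesh tooth geometry [involute pair 77T × 59T, m = 3.346]
base radii: r_b1 = 119.509693, r_b2 = 91.572362
tip radii: r_a1 = 132.809432, r_a2 = 101.407222
inv(α') = inv(21.918°) + 2·(+0.192-0.193)·tan α/(77+59) = 0.01981521  ⇒  α' = 21.91591°
a' = a·cos α / cos α' = 227.5280·cos 21.918°/cos 21.91591° = 227.524654
action lengths: √(r_a1²−r_b1²) = 57.929081, √(r_a2²−r_b2²) = 43.565205
base pitch p_b = π·m·cos α = 9.751968
CR = (57.929081 + 43.565205 − 227.524654·sin 21.91591°)/9.751968 = 1.699326
contact ratio ≈ 1.6993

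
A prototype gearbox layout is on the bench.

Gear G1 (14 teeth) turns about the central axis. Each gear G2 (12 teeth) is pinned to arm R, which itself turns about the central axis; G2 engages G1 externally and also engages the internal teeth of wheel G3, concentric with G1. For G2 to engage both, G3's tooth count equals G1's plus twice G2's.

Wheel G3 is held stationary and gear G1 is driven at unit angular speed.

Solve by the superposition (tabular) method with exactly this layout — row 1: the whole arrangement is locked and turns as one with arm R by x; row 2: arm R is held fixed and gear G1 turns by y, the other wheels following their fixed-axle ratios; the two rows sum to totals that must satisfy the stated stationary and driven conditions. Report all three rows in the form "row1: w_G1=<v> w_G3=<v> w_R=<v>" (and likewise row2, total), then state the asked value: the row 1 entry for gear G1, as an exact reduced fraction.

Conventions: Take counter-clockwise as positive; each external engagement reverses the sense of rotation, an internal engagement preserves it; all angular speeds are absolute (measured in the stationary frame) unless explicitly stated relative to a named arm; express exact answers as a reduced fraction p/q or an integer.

class = planetary set [G3 = 14+2·12 = 38; Willis about the carrier]
superposition row 1 [locked train]: every member turns x
row 2: sun turns y, ring = −(14/38)·y, arm 0
boundary: total ω_ring = x − (14/38)·y = 0 and total ω_sun = x + y = 1  ⇒  y = 19/26, x = 7/26
row 2 ring = −(14/38)·19/26 = -7/26
totals (row 1 + row 2): sun 7/26 + 19/26 = 1, ring 7/26 + (-7/26) = 0, arm 7/26 + 0 = 7/26
asked cell (row1, sun) = 7/26

row1: w_G1=7/26 w_G3=7/26 w_R=7/26
row2: w_G1=19/26 w_G3=-7/26 w_R=0
total: w_G1=1 w_G3=0 w_R=7/26
asked value: 7/26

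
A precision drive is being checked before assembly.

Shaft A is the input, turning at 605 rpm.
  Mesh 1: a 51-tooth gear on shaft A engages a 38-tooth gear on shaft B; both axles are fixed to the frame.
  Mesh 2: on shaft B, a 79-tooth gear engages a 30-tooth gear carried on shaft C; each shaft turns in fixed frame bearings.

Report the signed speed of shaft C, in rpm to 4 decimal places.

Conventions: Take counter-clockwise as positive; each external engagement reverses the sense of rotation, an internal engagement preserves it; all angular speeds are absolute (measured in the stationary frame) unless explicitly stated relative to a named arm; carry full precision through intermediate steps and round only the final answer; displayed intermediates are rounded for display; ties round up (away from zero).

2-mesh fixed-axis compound train (all bearings frame-fixed)
mesh 1 [51T→38T]: ω = 605.0000×51/38 = 811.9737 rpm, sense flips to −
mesh 2 [79T→30T]: ω = 811.9737×79/30 = 2138.1974 rpm, sense flips to +
signed output speed = +2138.1974 rpm

+2138.1974 rpm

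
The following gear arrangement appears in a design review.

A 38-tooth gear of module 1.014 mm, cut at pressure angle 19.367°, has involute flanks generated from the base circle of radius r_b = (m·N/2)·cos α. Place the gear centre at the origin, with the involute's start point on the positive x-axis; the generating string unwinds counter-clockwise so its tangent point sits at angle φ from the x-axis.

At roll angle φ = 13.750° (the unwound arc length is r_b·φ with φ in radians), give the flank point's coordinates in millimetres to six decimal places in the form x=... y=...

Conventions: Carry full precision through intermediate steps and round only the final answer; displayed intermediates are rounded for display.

recognized (one wheel, involute flank): single-mesh tooth geometry, m = 1.014, N = 38
pitch radius r_p = m·N/2 = 1.014·38/2 = 19.266000
base radius r_b = r_p·cos α = 19.266000·cos 19.367° = 18.175811
roll angle φ = 13.750° = 0.23998277 rad
x = r_b·(cos φ + φ·sin φ) = 18.691687
y = r_b·(sin φ − φ·cos φ) = 0.083255

x=18.691687 y=0.083255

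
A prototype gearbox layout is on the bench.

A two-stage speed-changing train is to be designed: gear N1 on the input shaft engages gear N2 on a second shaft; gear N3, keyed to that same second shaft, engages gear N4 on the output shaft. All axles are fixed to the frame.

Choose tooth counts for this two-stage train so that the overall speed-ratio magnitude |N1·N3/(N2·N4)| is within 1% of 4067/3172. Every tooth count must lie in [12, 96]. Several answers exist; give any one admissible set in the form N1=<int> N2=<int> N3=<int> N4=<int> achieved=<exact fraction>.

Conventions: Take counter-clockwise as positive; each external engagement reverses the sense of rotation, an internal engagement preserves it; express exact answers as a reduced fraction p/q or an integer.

class = fixed-axis compound train [2-stage, 4067/3172 wanted]
target = 4067/3172 in lowest terms: an exact hit needs N1·N3 = k·4067 and N2·N4 = k·3172 for one integer k, every count in [12, 96]; additionally prefer no 1:1 stage (N1 ≠ N2, N3 ≠ N4)
k = 1: N1·N3 = 4067 = 49·83, N2·N4 = 3172 = 52·61
achieved = 49·83/(52·61) = 4067/3172; |achieved − target| = 0 ≤ 4067/317200 ✓

N1=49 N2=52 N3=83 N4=61 achieved=4067/3172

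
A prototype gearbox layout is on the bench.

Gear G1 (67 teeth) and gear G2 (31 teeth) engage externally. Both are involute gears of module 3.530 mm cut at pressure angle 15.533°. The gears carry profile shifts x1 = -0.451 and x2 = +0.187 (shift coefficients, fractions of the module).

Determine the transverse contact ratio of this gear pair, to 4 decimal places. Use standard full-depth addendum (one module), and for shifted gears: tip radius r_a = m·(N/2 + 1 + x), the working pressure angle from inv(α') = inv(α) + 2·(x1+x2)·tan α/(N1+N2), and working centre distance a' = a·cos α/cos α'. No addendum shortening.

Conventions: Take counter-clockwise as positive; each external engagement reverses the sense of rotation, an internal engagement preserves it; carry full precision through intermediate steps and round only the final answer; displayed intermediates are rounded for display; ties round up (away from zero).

recognized (one external pair, fixed centres): single-mesh tooth geometry, m = 3.530, N1 = 67, N2 = 31
base radii: r_b1 = 113.935899, r_b2 = 52.716610
tip radii: r_a1 = 120.192970, r_a2 = 58.905110
inv(α') = inv(15.533°) + 2·(-0.451+0.187)·tan α/(67+31) = 0.00534541  ⇒  α' = 14.32701°
a' = a·cos α / cos α' = 172.9700·cos 15.533°/cos 14.32701° = 172.001906
action lengths: √(r_a1²−r_b1²) = 38.274809, √(r_a2²−r_b2²) = 26.282523
base pitch p_b = π·m·cos α = 10.684782
CR = (38.274809 + 26.282523 − 172.001906·sin 14.32701°)/10.684782 = 2.058486
contact ratio ≈ 2.0585

2.0585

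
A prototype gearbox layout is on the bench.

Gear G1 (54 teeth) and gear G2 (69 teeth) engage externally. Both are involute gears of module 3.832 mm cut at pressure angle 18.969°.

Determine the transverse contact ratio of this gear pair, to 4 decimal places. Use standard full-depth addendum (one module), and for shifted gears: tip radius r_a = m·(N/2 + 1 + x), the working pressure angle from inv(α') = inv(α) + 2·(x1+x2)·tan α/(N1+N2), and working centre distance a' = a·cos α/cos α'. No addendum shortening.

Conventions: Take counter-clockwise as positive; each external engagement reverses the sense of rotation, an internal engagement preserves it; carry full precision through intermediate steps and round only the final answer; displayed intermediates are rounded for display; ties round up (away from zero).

recognized (one external pair, fixed centres): single-mesh tooth geometry, m = 3.832, N1 = 54, N2 = 69
base radii: r_b1 = 97.845345, r_b2 = 125.024607
tip radii: r_a1 = 107.296000, r_a2 = 136.036000
no profile shift: α' = α, a' = a
action lengths: √(r_a1²−r_b1²) = 44.030900, √(r_a2²−r_b2²) = 53.615678
base pitch p_b = π·m·cos α = 11.384823
CR = (44.030900 + 53.615678 − 235.668000·sin 18.96900°)/11.384823 = 1.848176
contact ratio ≈ 1.8482

1.8482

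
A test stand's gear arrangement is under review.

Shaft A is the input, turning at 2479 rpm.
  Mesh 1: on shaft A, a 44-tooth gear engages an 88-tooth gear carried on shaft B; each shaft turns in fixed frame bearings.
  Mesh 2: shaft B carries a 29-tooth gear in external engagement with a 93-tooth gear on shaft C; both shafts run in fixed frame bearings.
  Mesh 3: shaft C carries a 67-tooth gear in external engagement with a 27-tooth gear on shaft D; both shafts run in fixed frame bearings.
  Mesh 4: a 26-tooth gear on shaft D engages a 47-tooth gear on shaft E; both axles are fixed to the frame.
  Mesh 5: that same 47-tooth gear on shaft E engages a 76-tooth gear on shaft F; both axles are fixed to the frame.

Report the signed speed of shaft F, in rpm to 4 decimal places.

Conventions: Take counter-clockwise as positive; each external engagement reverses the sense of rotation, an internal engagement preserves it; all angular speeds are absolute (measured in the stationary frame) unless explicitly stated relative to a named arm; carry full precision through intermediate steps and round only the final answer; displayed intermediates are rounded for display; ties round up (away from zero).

recognized (6 fixed axles, 5 meshes): fixed-axis compound train
mesh 1 [44T→88T]: ω = 2479.0000×44/88 = 1239.5000 rpm, sense flips to −
mesh 2 [29T→93T]: ω = 1239.5000×29/93 = 386.5108 rpm, sense flips to +
mesh 3 [67T→27T]: ω = 386.5108×67/27 = 959.1193 rpm, sense flips to −
mesh 4 [26T→47T]: ω = 959.1193×26/47 = 530.5766 rpm, sense flips to +
mesh 5 [47T→76T]: ω = 530.5766×47/76 = 328.1198 rpm, sense flips to −
signed output speed = -328.1198 rpm

-328.1198 rpm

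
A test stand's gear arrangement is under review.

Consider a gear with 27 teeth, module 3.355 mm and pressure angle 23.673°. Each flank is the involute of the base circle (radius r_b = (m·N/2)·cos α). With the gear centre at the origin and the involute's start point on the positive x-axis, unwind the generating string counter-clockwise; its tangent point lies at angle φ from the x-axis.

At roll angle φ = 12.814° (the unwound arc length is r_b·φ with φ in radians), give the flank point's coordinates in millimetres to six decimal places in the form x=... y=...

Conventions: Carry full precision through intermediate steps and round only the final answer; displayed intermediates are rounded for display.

x=42.505685 y=0.153901

recognized (one wheel, involute flank): single-mesh tooth geometry, m = 3.355, N = 27
pitch radius r_p = m·N/2 = 3.355·27/2 = 45.292500
base radius r_b = r_p·cos α = 45.292500·cos 23.673° = 41.481222
roll angle φ = 12.814° = 0.22364649 rad
x = r_b·(cos φ + φ·sin φ) = 42.505685
y = r_b·(sin φ − φ·cos φ) = 0.153901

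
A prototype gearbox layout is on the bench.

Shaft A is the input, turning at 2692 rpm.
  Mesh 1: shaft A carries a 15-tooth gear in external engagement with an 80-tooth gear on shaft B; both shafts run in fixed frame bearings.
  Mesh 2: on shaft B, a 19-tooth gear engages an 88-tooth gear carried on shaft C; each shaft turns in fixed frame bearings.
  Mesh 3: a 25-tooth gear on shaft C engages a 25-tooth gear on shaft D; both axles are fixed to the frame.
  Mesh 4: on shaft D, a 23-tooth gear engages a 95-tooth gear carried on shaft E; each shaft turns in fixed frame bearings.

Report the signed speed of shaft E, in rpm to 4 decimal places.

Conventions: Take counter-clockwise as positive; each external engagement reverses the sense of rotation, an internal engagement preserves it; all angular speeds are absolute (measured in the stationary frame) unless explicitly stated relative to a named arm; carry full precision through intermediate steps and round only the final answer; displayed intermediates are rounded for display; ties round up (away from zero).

+26.3847 rpm

class = fixed-axis compound train [4 meshes; 4 ratios multiply, 4 sense flips]
mesh 1 [15T→80T]: ω = 2692.0000×15/80 = 504.7500 rpm, sense flips to −
mesh 2 [19T→88T]: ω = 504.7500×19/88 = 108.9801 rpm, sense flips to +
mesh 3 [25T→25T]: ω = 108.9801×25/25 = 108.9801 rpm, sense flips to −
mesh 4 [23T→95T]: ω = 108.9801×23/95 = 26.3847 rpm, sense flips to +
signed output speed = +26.3847 rpm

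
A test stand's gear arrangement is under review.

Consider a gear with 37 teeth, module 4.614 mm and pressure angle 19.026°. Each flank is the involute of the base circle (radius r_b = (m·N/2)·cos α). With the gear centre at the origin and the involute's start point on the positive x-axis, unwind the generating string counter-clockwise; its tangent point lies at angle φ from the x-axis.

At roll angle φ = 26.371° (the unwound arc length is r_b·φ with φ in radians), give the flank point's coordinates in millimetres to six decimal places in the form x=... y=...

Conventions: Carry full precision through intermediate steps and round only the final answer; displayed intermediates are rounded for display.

topology: single-mesh involute geometry — m = 4.614, N = 37
pitch radius r_p = m·N/2 = 4.614·37/2 = 85.359000
base radius r_b = r_p·cos α = 85.359000·cos 19.026° = 80.695901
roll angle φ = 26.371° = 0.46026078 rad
x = r_b·(cos φ + φ·sin φ) = 88.795844
y = r_b·(sin φ − φ·cos φ) = 2.567521

x=88.795844 y=2.567521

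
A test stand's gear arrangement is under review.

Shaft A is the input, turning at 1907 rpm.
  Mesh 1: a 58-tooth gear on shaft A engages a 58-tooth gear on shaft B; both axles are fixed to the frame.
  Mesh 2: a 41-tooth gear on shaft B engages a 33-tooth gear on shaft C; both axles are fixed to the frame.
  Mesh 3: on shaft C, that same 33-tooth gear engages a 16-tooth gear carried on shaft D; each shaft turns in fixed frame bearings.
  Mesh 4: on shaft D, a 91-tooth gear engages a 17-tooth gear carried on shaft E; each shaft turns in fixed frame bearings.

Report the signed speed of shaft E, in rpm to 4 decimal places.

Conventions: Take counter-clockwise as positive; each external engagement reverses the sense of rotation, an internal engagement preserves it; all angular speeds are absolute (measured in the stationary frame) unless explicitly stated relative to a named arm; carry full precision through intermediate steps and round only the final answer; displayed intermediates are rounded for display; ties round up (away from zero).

+26158.1507 rpm

4-mesh fixed-axis compound train (all bearings frame-fixed)
mesh 1 [58T→58T]: ω = 1907.0000×58/58 = 1907.0000 rpm, sense flips to −
mesh 2 [41T→33T]: ω = 1907.0000×41/33 = 2369.3030 rpm, sense flips to +
mesh 3 [33T→16T]: ω = 2369.3030×33/16 = 4886.6875 rpm, sense flips to −
mesh 4 [91T→17T]: ω = 4886.6875×91/17 = 26158.1507 rpm, sense flips to +
signed output speed = +26158.1507 rpm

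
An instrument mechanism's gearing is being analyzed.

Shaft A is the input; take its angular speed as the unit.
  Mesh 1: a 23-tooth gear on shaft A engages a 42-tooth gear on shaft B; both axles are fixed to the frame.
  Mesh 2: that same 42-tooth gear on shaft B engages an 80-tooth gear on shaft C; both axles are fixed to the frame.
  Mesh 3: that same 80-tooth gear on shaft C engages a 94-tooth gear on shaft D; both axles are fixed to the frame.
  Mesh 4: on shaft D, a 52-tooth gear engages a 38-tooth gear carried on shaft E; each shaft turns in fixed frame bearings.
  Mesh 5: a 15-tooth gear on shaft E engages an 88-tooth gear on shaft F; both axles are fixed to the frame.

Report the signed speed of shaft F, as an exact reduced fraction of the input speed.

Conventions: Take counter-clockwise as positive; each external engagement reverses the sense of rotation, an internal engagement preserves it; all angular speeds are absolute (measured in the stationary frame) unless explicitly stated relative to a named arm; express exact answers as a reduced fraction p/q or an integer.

5-mesh fixed-axis compound train (all bearings frame-fixed)
mesh 1 [23T→42T]: |ω|/ω_in = 1×23/42 = 23/42, sense flips to −
mesh 2 [42T→80T]: |ω|/ω_in = (23/42)×42/80 = 23/80, sense flips to +
mesh 3 [80T→94T]: |ω|/ω_in = (23/80)×80/94 = 23/94, sense flips to −
mesh 4 [52T→38T]: |ω|/ω_in = (23/94)×52/38 = 299/893, sense flips to +
mesh 5 [15T→88T]: |ω|/ω_in = (299/893)×15/88 = 4485/78584, sense flips to −
signed output speed (× input speed) = -4485/78584

-4485/78584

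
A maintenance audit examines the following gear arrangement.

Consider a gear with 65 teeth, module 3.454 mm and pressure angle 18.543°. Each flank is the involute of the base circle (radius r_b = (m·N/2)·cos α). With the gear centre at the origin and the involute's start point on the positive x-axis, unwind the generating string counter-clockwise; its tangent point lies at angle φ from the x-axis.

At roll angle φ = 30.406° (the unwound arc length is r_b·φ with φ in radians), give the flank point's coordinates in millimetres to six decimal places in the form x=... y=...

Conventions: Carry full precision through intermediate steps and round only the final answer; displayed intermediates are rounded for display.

x=120.374932 y=5.154200

class = single-mesh tooth geometry [base-circle involute, m = 3.454, 65T]
pitch radius r_p = m·N/2 = 3.454·65/2 = 112.255000
base radius r_b = r_p·cos α = 112.255000·cos 18.543° = 106.427310
roll angle φ = 30.406° = 0.53068481 rad
x = r_b·(cos φ + φ·sin φ) = 120.374932
y = r_b·(sin φ − φ·cos φ) = 5.154200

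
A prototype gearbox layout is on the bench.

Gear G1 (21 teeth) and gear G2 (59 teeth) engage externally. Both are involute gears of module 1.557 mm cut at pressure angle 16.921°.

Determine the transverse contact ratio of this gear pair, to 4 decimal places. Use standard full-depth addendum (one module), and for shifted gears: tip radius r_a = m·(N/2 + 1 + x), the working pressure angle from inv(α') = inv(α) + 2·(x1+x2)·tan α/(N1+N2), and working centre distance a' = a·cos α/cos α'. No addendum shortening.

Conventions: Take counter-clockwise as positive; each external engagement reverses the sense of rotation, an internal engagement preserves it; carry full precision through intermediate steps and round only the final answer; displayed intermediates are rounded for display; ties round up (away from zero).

1.8365

recognized (one external pair, fixed centres): single-mesh tooth geometry, m = 1.557, N1 = 21, N2 = 59
base radii: r_b1 = 15.640724, r_b2 = 43.942986
tip radii: r_a1 = 17.905500, r_a2 = 47.488500
no profile shift: α' = α, a' = a
action lengths: √(r_a1²−r_b1²) = 8.716346, √(r_a2²−r_b2²) = 18.004766
base pitch p_b = π·m·cos α = 4.679694
CR = (8.716346 + 18.004766 − 62.280000·sin 16.92100°)/4.679694 = 1.836517
contact ratio ≈ 1.8365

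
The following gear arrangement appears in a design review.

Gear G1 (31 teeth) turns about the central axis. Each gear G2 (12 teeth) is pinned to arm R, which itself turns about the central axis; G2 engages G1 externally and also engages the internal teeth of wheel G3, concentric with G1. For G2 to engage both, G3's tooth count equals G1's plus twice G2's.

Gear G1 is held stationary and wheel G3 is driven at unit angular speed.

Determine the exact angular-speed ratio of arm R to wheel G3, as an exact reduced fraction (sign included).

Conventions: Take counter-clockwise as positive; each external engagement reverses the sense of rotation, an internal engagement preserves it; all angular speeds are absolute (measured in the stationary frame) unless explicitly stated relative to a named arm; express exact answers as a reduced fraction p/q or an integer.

55/86

recognized (axles ride arm R): planetary set, 31/12/55 teeth
ring teeth: 31 + 2·12 = 55
31(ω_sun−ω_arm) = −55(ω_ring−ω_arm),  ω_sun = 0, ω_ring = 1
31(0−ω_arm) = −55(1−ω_arm)  ⇒  86·ω_arm = 55  ⇒  ω_arm = 55/86
ω_out/ω_in = 55/86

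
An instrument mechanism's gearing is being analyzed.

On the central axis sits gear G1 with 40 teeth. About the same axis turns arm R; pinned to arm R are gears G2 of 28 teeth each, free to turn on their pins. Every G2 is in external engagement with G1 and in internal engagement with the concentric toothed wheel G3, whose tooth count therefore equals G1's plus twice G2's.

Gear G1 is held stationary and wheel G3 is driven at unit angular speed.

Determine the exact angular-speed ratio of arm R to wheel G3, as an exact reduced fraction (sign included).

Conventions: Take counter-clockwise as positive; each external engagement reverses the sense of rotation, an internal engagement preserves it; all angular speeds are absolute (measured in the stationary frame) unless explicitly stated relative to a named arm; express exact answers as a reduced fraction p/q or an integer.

12/17

recognized (axles ride arm R): planetary set, 40/28/96 teeth
ring teeth: 40 + 2·28 = 96
40(ω_sun−ω_arm) = −96(ω_ring−ω_arm),  ω_sun = 0, ω_ring = 1
40(0−ω_arm) = −96(1−ω_arm)  ⇒  136·ω_arm = 96  ⇒  ω_arm = 12/17
ω_out/ω_in = 12/17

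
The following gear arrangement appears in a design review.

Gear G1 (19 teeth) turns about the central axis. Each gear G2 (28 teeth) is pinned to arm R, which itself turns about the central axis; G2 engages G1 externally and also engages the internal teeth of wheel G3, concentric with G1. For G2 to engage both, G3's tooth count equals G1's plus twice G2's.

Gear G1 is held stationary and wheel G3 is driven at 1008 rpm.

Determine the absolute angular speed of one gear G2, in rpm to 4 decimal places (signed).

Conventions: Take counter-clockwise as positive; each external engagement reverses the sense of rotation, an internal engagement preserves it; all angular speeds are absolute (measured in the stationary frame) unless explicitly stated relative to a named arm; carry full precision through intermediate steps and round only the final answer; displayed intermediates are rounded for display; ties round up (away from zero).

+1350.0000 rpm

recognized (axles ride arm R): planetary set, 19/28/75 teeth
normalise by the input: solve with ω_ring = 1, then scale by 1008 rpm
ring teeth: 19 + 2·28 = 75
19(ω_sun−ω_arm) = −75(ω_ring−ω_arm),  ω_sun = 0, ω_ring = 1
19(0−ω_arm) = −75(1−ω_arm)  ⇒  94·ω_arm = 75  ⇒  ω_arm = 75/94
sun–planet mesh: 19·(0−75/94) = −28·(ω_p−ω_arm)  ⇒  ω_p−ω_arm = 1425/2632
ω_p = 75/94 + 1425/2632 = 75/56
scale: ω_p = 75/56 × 1008 rpm = +1350.0000 rpm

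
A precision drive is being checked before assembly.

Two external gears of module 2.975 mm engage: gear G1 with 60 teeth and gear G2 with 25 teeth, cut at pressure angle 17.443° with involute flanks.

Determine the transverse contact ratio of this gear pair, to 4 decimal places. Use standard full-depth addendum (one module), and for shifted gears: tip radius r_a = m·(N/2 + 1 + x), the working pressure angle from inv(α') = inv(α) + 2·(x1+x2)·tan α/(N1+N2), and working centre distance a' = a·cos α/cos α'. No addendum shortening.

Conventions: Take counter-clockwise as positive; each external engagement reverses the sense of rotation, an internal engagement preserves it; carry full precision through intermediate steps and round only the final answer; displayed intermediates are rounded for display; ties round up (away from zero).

recognized (one external pair, fixed centres): single-mesh tooth geometry, m = 2.975, N1 = 60, N2 = 25
base radii: r_b1 = 85.145895, r_b2 = 35.477456
tip radii: r_a1 = 92.225000, r_a2 = 40.162500
no profile shift: α' = α, a' = a
action lengths: √(r_a1²−r_b1²) = 35.434830, √(r_a2²−r_b2²) = 18.824890
base pitch p_b = π·m·cos α = 8.916457
CR = (35.434830 + 18.824890 − 126.437500·sin 17.44300°)/8.916457 = 1.834721
contact ratio ≈ 1.8347

1.8347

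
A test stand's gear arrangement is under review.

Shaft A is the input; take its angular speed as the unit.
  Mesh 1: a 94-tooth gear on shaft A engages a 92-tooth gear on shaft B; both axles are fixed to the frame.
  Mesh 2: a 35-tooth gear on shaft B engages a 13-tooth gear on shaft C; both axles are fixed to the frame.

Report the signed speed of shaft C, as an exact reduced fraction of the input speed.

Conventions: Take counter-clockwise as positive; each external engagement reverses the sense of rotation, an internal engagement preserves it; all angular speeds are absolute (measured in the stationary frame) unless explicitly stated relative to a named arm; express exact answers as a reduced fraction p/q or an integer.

1645/598

2-mesh fixed-axis compound train (all bearings frame-fixed)
mesh 1 [94T→92T]: |ω|/ω_in = 1×94/92 = 47/46, sense flips to −
mesh 2 [35T→13T]: |ω|/ω_in = (47/46)×35/13 = 1645/598, sense flips to +
signed output speed (× input speed) = 1645/598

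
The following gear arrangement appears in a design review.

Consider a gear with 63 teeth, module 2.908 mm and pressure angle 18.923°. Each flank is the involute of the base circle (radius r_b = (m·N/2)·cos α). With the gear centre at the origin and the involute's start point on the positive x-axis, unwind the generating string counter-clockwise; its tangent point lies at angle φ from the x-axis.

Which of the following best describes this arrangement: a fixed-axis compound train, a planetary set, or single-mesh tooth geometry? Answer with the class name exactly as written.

class = single-mesh tooth geometry [base-circle involute, m = 2.908, 63T]
classification: single-mesh tooth geometry

single-mesh tooth geometry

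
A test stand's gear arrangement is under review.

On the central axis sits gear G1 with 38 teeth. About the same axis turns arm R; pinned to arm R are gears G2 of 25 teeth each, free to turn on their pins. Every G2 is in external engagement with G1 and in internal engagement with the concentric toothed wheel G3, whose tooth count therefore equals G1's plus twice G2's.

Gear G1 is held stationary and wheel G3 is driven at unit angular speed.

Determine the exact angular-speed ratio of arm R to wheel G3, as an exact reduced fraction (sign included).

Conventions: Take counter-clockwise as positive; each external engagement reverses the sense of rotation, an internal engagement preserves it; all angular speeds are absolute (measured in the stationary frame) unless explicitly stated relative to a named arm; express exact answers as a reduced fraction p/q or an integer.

44/63

recognized (axles ride arm R): planetary set, 38/25/88 teeth
ring teeth: 38 + 2·25 = 88
38(ω_sun−ω_arm) = −88(ω_ring−ω_arm),  ω_sun = 0, ω_ring = 1
38(0−ω_arm) = −88(1−ω_arm)  ⇒  126·ω_arm = 88  ⇒  ω_arm = 44/63
ω_out/ω_in = 44/63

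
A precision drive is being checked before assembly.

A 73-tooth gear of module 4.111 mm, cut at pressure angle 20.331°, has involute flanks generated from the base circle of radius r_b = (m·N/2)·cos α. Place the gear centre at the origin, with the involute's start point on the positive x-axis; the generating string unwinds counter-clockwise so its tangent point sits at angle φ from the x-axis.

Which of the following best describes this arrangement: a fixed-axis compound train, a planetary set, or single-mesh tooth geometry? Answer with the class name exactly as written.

class = single-mesh tooth geometry [base-circle involute, m = 4.111, 73T]
classification: single-mesh tooth geometry

single-mesh tooth geometry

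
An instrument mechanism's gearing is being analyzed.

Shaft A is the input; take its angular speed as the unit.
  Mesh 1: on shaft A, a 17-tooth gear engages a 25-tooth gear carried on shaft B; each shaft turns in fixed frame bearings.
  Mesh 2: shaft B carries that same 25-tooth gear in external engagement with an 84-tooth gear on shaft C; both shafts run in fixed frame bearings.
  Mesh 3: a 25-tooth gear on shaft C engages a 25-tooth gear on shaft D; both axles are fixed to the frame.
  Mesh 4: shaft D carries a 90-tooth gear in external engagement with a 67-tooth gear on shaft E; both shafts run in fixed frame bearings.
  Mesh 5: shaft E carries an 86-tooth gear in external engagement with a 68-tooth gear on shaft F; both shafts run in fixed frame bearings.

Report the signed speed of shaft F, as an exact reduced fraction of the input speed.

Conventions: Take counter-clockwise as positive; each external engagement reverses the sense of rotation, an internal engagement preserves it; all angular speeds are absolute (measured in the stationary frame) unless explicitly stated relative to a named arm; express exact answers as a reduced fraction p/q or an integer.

-645/1876

5-mesh fixed-axis compound train (all bearings frame-fixed)
mesh 1 [17T→25T]: |ω|/ω_in = 1×17/25 = 17/25, sense flips to −
mesh 2 [25T→84T]: |ω|/ω_in = (17/25)×25/84 = 17/84, sense flips to +
mesh 3 [25T→25T]: |ω|/ω_in = (17/84)×25/25 = 17/84, sense flips to −
mesh 4 [90T→67T]: |ω|/ω_in = (17/84)×90/67 = 255/938, sense flips to +
mesh 5 [86T→68T]: |ω|/ω_in = (255/938)×86/68 = 645/1876, sense flips to −
signed output speed (× input speed) = -645/1876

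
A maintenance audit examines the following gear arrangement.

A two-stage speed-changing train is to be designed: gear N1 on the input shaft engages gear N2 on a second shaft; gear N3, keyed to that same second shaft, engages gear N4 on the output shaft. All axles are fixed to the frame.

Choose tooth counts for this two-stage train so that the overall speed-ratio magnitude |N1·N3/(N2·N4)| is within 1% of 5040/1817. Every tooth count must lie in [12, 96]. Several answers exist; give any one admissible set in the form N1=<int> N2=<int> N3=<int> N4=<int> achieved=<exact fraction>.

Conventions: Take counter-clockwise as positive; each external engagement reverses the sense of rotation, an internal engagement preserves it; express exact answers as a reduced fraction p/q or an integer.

2-stage fixed-axis compound train for ratio 5040/1817
target = 5040/1817 in lowest terms: an exact hit needs N1·N3 = k·5040 and N2·N4 = k·1817 for one integer k, every count in [12, 96]; additionally prefer no 1:1 stage (N1 ≠ N2, N3 ≠ N4)
k = 1: N1·N3 = 5040 = 56·90, N2·N4 = 1817 = 23·79
achieved = 56·90/(23·79) = 5040/1817; |achieved − target| = 0 ≤ 252/9085 ✓

N1=56 N2=23 N3=90 N4=79 achieved=5040/1817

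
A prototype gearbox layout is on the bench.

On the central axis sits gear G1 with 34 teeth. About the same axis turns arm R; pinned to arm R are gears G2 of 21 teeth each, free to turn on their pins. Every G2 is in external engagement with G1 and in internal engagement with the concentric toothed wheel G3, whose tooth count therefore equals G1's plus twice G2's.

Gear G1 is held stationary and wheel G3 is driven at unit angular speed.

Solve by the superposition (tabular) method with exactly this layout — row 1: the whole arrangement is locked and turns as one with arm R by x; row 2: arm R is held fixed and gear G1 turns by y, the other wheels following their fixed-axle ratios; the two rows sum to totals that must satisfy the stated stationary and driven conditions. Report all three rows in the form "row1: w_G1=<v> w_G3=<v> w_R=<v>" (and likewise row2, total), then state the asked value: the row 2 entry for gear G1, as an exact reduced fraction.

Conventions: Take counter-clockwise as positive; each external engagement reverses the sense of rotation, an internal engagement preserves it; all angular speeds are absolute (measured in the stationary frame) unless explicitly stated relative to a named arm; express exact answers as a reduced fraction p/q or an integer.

row1: w_G1=38/55 w_G3=38/55 w_R=38/55
row2: w_G1=-38/55 w_G3=17/55 w_R=0
total: w_G1=0 w_G3=1 w_R=38/55
asked value: -38/55

planetary set (34T centre, 21T on arm, 76T internal) — Willis relation
row 1: whole set turns with the arm by x
superposition row 2 [arm held]: sun y, ring −(34/76)·y, arm 0
boundary: total ω_sun = x + y = 0 and total ω_ring = x − (34/76)·y = 1  ⇒  y = -38/55, x = 38/55
row 2 ring = −(34/76)·(-38/55) = 17/55
totals (row 1 + row 2): sun 38/55 + (-38/55) = 0, ring 38/55 + 17/55 = 1, arm 38/55 + 0 = 38/55
asked cell (row2, sun) = -38/55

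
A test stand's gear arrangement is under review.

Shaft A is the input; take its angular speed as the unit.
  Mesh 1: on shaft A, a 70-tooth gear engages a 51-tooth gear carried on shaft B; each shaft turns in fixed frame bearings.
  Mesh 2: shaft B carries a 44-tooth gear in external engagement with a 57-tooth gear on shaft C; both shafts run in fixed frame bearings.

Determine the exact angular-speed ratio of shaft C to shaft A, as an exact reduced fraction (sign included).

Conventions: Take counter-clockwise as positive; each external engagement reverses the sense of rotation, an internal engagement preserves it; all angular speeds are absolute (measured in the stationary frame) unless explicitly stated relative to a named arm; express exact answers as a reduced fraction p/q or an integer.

3080/2907

class = fixed-axis compound train [2 meshes; 2 ratios multiply, 2 sense flips]
mesh 1 [70T→51T]: running ratio 70/51, sense −
mesh 2 [44T→57T]: running ratio 3080/2907, sense +
ω_out/ω_in = 3080/2907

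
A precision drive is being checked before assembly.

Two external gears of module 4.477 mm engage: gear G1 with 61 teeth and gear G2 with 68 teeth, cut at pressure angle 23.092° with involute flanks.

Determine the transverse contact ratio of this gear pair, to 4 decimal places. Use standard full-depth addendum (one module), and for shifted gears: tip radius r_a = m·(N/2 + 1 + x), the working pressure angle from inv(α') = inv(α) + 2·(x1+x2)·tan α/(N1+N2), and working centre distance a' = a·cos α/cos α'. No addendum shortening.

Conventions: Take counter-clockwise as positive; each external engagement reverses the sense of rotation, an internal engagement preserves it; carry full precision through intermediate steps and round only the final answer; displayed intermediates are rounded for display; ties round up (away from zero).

1.6383

class = single-mesh tooth geometry [involute pair 61T × 68T, m = 4.477]
base radii: r_b1 = 125.607725, r_b2 = 140.021726
tip radii: r_a1 = 141.025500, r_a2 = 156.695000
no profile shift: α' = α, a' = a
action lengths: √(r_a1²−r_b1²) = 64.116232, √(r_a2²−r_b2²) = 70.336614
base pitch p_b = π·m·cos α = 12.937977
CR = (64.116232 + 70.336614 − 288.766500·sin 23.09200°)/12.937977 = 1.638287
contact ratio ≈ 1.6383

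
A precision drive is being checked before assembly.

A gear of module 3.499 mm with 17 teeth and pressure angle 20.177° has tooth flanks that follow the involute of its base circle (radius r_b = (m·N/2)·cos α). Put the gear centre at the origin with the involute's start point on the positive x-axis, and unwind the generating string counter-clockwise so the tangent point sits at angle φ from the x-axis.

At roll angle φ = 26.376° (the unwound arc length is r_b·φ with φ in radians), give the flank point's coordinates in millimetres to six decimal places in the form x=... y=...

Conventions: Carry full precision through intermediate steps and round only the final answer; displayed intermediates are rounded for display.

x=30.719447 y=0.888718

single-mesh involute tooth geometry (17T wheel at module 3.499)
pitch radius r_p = m·N/2 = 3.499·17/2 = 29.741500
base radius r_b = r_p·cos α = 29.741500·cos 20.177° = 27.916311
roll angle φ = 26.376° = 0.46034804 rad
x = r_b·(cos φ + φ·sin φ) = 30.719447
y = r_b·(sin φ − φ·cos φ) = 0.888718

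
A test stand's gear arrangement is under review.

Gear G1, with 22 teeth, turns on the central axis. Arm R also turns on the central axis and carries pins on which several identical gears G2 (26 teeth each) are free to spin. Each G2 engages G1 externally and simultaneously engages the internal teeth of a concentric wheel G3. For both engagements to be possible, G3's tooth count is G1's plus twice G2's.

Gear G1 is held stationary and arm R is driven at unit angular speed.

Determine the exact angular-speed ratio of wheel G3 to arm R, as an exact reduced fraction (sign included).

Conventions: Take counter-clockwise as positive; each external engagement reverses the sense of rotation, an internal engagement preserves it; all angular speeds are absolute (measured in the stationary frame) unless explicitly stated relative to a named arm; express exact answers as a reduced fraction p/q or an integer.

topology: planetary set — G1 22T / G2 26T / G3 74T, arm = carrier (Willis)
ring teeth: 22 + 2·26 = 74
22(ω_sun−ω_arm) = −74(ω_ring−ω_arm),  ω_sun = 0, ω_arm = 1
ω_ring = 1 − (22/74)(0−1) = 48/37
ω_out/ω_in = 48/37

48/37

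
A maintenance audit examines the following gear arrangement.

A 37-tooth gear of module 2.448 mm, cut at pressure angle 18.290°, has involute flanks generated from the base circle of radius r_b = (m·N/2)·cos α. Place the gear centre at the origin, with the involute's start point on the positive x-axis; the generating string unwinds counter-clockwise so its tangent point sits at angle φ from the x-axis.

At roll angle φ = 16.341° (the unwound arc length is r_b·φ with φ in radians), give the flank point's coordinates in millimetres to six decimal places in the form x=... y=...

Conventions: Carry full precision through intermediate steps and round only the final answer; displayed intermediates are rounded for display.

recognized (one wheel, involute flank): single-mesh tooth geometry, m = 2.448, N = 37
pitch radius r_p = m·N/2 = 2.448·37/2 = 45.288000
base radius r_b = r_p·cos α = 45.288000·cos 18.290° = 43.000062
roll angle φ = 16.341° = 0.28520425 rad
x = r_b·(cos φ + φ·sin φ) = 44.713503
y = r_b·(sin φ − φ·cos φ) = 0.329822

x=44.713503 y=0.329822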